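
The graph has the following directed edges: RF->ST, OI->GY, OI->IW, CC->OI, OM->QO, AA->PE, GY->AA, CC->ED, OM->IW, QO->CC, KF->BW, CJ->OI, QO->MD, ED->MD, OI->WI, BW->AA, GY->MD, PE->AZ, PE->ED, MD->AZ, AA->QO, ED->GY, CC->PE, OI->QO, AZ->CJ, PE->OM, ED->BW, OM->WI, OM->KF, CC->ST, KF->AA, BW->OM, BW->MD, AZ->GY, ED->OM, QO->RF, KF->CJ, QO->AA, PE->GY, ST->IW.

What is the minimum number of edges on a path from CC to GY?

Level 0: CC
Level 1: ED, OI, PE, ST
Level 2: AZ, BW, GY, IW, MD, OM, QO, WI
Level 3: AA, CJ, KF, RF
GY first appears at level 2.

2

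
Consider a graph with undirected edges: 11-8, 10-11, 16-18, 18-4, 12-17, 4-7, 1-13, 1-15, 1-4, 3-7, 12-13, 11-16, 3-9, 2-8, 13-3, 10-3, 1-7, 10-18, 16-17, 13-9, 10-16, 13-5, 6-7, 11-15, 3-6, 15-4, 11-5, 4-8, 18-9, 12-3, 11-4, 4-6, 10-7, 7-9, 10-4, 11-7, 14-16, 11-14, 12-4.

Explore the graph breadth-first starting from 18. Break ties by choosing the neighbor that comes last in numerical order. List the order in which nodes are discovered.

18, 16, 10, 9, 4, 17, 14, 11, 7, 3, 13, 15, 12, 8, 6, 1, 5, 2

Visit 18; enqueue 16, 10, 9, 4 → queue [16, 10, 9, 4]
Visit 16; enqueue 17, 14, 11 → queue [10, 9, 4, 17, 14, 11]
Visit 10; enqueue 7, 3 → queue [9, 4, 17, 14, 11, 7, 3]
Visit 9; enqueue 13 → queue [4, 17, 14, 11, 7, 3, 13]
Visit 4; enqueue 15, 12, 8, 6, 1 → queue [17, 14, 11, 7, 3, 13, 15, 12, 8, 6, 1]
Visit 17 → queue [14, 11, 7, 3, 13, 15, 12, 8, 6, 1]
Visit 14 → queue [11, 7, 3, 13, 15, 12, 8, 6, 1]
Visit 11; enqueue 5 → queue [7, 3, 13, 15, 12, 8, 6, 1, 5]
Visit 7 → queue [3, 13, 15, 12, 8, 6, 1, 5]
Visit 3 → queue [13, 15, 12, 8, 6, 1, 5]
Visit 13 → queue [15, 12, 8, 6, 1, 5]
Visit 15 → queue [12, 8, 6, 1, 5]
Visit 12 → queue [8, 6, 1, 5]
Visit 8; enqueue 2 → queue [6, 1, 5, 2]
Visit 6 → queue [1, 5, 2]
Visit 1 → queue [5, 2]
Visit 5 → queue [2]
Visit 2 → queue []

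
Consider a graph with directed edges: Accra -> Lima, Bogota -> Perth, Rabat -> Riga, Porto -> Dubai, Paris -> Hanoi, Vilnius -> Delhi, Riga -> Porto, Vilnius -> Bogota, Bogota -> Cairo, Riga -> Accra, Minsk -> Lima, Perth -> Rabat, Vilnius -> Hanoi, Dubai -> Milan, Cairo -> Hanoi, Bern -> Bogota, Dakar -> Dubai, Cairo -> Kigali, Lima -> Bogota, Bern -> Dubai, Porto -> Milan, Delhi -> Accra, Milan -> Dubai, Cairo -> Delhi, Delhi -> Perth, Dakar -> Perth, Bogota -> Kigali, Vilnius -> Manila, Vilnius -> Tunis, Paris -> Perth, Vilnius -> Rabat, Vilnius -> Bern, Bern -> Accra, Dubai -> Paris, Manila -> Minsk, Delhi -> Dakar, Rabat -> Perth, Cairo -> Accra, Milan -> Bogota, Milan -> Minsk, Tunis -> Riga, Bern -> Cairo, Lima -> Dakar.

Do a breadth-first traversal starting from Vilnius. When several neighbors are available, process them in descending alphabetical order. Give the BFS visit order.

Visit Vilnius; enqueue Tunis, Rabat, Manila, Hanoi, Delhi, Bogota, Bern → queue [Tunis, Rabat, Manila, Hanoi, Delhi, Bogota, Bern]
Visit Tunis; enqueue Riga → queue [Rabat, Manila, Hanoi, Delhi, Bogota, Bern, Riga]
Visit Rabat; enqueue Perth → queue [Manila, Hanoi, Delhi, Bogota, Bern, Riga, Perth]
Visit Manila; enqueue Minsk → queue [Hanoi, Delhi, Bogota, Bern, Riga, Perth, Minsk]
Visit Hanoi → queue [Delhi, Bogota, Bern, Riga, Perth, Minsk]
Visit Delhi; enqueue Dakar, Accra → queue [Bogota, Bern, Riga, Perth, Minsk, Dakar, Accra]
Visit Bogota; enqueue Kigali, Cairo → queue [Bern, Riga, Perth, Minsk, Dakar, Accra, Kigali, Cairo]
Visit Bern; enqueue Dubai → queue [Riga, Perth, Minsk, Dakar, Accra, Kigali, Cairo, Dubai]
Visit Riga; enqueue Porto → queue [Perth, Minsk, Dakar, Accra, Kigali, Cairo, Dubai, Porto]
Visit Perth → queue [Minsk, Dakar, Accra, Kigali, Cairo, Dubai, Porto]
Visit Minsk; enqueue Lima → queue [Dakar, Accra, Kigali, Cairo, Dubai, Porto, Lima]
Visit Dakar → queue [Accra, Kigali, Cairo, Dubai, Porto, Lima]
Visit Accra → queue [Kigali, Cairo, Dubai, Porto, Lima]
Visit Kigali → queue [Cairo, Dubai, Porto, Lima]
Visit Cairo → queue [Dubai, Porto, Lima]
Visit Dubai; enqueue Paris, Milan → queue [Porto, Lima, Paris, Milan]
Visit Porto → queue [Lima, Paris, Milan]
Visit Lima → queue [Paris, Milan]
Visit Paris → queue [Milan]
Visit Milan → queue []

Vilnius -> Tunis -> Rabat -> Manila -> Hanoi -> Delhi -> Bogota -> Bern -> Riga -> Perth -> Minsk -> Dakar -> Accra -> Kigali -> Cairo -> Dubai -> Porto -> Lima -> Paris -> Milan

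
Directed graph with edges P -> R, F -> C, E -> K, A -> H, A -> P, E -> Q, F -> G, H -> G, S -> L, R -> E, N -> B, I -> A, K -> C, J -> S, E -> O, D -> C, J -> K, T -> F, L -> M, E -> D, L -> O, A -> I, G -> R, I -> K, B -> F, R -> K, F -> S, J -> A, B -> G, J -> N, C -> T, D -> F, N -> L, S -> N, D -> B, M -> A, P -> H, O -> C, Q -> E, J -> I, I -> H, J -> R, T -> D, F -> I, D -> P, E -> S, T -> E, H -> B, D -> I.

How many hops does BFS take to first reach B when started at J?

Level 0: J
Level 1: A, I, K, N, R, S
Level 2: B, C, E, H, L, P
Level 3: D, F, G, M, O, Q, T
B first appears at level 2.

2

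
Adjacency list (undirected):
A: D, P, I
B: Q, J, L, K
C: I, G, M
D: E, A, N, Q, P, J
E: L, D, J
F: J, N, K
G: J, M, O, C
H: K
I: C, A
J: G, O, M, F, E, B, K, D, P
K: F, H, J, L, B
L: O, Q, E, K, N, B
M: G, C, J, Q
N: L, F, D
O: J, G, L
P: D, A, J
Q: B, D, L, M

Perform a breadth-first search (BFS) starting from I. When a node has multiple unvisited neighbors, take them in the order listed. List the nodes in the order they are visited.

I, C, A, G, M, D, P, J, O, Q, E, N, F, B, K, L, H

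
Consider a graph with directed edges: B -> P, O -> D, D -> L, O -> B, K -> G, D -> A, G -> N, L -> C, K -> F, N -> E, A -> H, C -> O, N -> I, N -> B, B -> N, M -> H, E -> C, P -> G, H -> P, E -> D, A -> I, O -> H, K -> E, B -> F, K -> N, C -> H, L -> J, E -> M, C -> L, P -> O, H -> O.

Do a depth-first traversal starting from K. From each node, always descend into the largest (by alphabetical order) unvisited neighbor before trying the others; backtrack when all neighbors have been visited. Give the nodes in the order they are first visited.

K, N, I, E, M, H, P, O, D, L, J, C, A, B, F, G

Visit K
K → N
N → I
N → E
E → M
M → H
H → P
P → O
O → D
D → L
L → J
L → C
D → A
O → B
B → F
P → G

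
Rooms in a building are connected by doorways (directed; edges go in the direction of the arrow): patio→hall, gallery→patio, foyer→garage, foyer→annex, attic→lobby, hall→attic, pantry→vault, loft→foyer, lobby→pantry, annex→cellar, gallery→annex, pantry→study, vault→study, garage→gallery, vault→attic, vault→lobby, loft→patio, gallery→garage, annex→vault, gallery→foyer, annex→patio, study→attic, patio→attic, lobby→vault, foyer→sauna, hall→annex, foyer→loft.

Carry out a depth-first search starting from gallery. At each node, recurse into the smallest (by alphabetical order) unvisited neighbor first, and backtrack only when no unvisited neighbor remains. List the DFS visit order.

Visit gallery
gallery → annex
annex → cellar
annex → patio
patio → attic
attic → lobby
lobby → pantry
pantry → study
pantry → vault
patio → hall
gallery → foyer
foyer → garage
foyer → loft
foyer → sauna

gallery annex cellar patio attic lobby pantry study vault hall foyer garage loft sauna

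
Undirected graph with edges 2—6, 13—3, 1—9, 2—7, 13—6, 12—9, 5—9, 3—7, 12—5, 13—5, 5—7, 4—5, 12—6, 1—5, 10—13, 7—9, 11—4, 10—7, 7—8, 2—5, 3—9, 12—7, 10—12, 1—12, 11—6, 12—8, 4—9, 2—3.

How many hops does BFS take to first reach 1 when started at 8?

Level 0: 8
Level 1: 7, 12
Level 2: 1, 2, 3, 5, 6, 9, 10
Level 3: 4, 11, 13
1 first appears at level 2.

2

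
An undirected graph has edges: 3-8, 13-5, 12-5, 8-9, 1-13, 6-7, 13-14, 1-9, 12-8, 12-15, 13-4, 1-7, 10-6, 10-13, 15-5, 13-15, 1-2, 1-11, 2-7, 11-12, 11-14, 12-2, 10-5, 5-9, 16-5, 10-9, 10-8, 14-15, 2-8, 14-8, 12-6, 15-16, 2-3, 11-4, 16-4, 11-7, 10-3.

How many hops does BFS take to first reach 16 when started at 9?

Level 0: 9
Level 1: 1, 5, 8, 10
Level 2: 2, 3, 6, 7, 11, 12, 13, 14, 15, 16
Level 3: 4
16 first appears at level 2.

2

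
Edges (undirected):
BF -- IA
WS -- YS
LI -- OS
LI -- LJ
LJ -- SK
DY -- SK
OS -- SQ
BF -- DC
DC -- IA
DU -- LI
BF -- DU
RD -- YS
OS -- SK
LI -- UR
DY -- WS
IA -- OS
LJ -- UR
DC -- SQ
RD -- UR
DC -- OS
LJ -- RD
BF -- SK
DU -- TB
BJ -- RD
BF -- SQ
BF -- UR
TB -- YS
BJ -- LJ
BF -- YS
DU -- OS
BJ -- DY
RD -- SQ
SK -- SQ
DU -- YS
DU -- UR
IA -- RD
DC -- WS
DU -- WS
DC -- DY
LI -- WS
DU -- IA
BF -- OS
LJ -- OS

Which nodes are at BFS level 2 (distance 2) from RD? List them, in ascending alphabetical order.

BF, DC, DU, DY, LI, OS, SK, TB, WS

Level 0: RD
Level 1: BJ, IA, LJ, SQ, UR, YS
Level 2: BF, DC, DU, DY, LI, OS, SK, TB, WS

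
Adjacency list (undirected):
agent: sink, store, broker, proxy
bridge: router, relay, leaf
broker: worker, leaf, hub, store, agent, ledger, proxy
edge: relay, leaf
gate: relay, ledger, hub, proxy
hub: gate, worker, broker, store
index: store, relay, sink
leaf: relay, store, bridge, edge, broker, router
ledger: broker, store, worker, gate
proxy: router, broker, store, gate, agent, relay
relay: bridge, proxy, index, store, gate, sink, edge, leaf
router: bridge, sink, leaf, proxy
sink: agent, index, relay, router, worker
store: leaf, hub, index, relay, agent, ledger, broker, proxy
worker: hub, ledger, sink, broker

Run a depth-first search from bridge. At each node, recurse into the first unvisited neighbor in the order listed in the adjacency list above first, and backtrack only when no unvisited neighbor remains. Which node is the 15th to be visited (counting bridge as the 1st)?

Visit bridge
bridge → router
router → sink
sink → agent
agent → store
store → leaf
leaf → relay
relay → proxy
proxy → broker
broker → worker
worker → hub
hub → gate
gate → ledger
relay → index
relay → edge

Visit order: bridge, router, sink, agent, store, leaf, relay, proxy, broker, worker, hub, gate, ledger, index, edge

edge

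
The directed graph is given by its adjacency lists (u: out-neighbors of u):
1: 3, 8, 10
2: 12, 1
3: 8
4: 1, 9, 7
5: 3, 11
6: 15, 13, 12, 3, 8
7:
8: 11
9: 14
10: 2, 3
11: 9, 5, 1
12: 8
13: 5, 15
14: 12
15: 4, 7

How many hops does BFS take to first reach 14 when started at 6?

4

Level 0: 6
Level 1: 3, 8, 12, 13, 15
Level 2: 4, 5, 7, 11
Level 3: 1, 9
Level 4: 10, 14
Level 5: 2
14 first appears at level 4.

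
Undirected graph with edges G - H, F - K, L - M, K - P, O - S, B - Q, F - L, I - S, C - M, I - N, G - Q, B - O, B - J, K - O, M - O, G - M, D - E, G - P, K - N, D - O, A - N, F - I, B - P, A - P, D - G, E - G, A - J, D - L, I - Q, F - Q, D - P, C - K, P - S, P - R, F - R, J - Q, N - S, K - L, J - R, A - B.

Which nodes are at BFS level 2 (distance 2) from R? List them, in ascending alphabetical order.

Level 0: R
Level 1: F, J, P
Level 2: A, B, D, G, I, K, L, Q, S
Level 3: C, E, H, M, N, O

A, B, D, G, I, K, L, Q, S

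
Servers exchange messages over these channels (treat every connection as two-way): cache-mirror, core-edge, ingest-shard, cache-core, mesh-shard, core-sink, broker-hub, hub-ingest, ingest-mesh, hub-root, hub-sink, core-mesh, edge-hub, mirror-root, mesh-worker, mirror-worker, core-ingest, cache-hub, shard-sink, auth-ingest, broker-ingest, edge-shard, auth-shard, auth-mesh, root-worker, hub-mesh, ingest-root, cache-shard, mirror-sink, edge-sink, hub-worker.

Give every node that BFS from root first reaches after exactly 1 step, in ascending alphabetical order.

hub, ingest, mirror, worker

Level 0: root
Level 1: hub, ingest, mirror, worker
Level 2: auth, broker, cache, core, edge, mesh, shard, sink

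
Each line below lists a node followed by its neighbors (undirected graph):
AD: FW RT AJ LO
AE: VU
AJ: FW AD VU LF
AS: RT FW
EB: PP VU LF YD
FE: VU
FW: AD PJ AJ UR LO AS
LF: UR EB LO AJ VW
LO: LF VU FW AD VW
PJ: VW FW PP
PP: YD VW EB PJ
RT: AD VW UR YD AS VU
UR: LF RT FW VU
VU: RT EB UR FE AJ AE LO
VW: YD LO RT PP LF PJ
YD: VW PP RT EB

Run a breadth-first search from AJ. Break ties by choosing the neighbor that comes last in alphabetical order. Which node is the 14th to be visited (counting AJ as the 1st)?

AS

Visit AJ; enqueue VU, LF, FW, AD → queue [VU, LF, FW, AD]
Visit VU; enqueue UR, RT, LO, FE, EB, AE → queue [LF, FW, AD, UR, RT, LO, FE, EB, AE]
Visit LF; enqueue VW → queue [FW, AD, UR, RT, LO, FE, EB, AE, VW]
Visit FW; enqueue PJ, AS → queue [AD, UR, RT, LO, FE, EB, AE, VW, PJ, AS]
Visit AD → queue [UR, RT, LO, FE, EB, AE, VW, PJ, AS]
Visit UR → queue [RT, LO, FE, EB, AE, VW, PJ, AS]
Visit RT; enqueue YD → queue [LO, FE, EB, AE, VW, PJ, AS, YD]
Visit LO → queue [FE, EB, AE, VW, PJ, AS, YD]
Visit FE → queue [EB, AE, VW, PJ, AS, YD]
Visit EB; enqueue PP → queue [AE, VW, PJ, AS, YD, PP]
Visit AE → queue [VW, PJ, AS, YD, PP]
Visit VW → queue [PJ, AS, YD, PP]
Visit PJ → queue [AS, YD, PP]
Visit AS → queue [YD, PP]
Visit YD → queue [PP]
Visit PP → queue []

Visit order: AJ, VU, LF, FW, AD, UR, RT, LO, FE, EB, AE, VW, PJ, AS, YD, PP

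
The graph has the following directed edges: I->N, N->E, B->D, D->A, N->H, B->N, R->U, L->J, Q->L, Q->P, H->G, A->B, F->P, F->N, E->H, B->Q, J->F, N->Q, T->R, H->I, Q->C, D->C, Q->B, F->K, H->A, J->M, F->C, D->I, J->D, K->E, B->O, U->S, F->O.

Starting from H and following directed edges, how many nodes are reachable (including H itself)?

BFS from H visits: H, A, G, I, B, N, D, O, Q, E, C, L, P, J, F, M, K
Reachable nodes: 17 of 21 total.

17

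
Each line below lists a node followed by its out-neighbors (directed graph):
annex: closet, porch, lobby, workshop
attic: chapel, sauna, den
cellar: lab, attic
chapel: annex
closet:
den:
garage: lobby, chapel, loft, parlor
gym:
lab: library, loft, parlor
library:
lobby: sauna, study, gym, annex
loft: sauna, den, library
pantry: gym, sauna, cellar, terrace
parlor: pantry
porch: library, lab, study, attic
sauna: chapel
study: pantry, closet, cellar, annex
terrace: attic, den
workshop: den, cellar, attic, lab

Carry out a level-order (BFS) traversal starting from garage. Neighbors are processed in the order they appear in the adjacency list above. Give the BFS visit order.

garage, lobby, chapel, loft, parlor, sauna, study, gym, annex, den, library, pantry, closet, cellar, porch, workshop, terrace, lab, attic

Visit garage; enqueue lobby, chapel, loft, parlor → queue [lobby, chapel, loft, parlor]
Visit lobby; enqueue sauna, study, gym, annex → queue [chapel, loft, parlor, sauna, study, gym, annex]
Visit chapel → queue [loft, parlor, sauna, study, gym, annex]
Visit loft; enqueue den, library → queue [parlor, sauna, study, gym, annex, den, library]
Visit parlor; enqueue pantry → queue [sauna, study, gym, annex, den, library, pantry]
Visit sauna → queue [study, gym, annex, den, library, pantry]
Visit study; enqueue closet, cellar → queue [gym, annex, den, library, pantry, closet, cellar]
Visit gym → queue [annex, den, library, pantry, closet, cellar]
Visit annex; enqueue porch, workshop → queue [den, library, pantry, closet, cellar, porch, workshop]
Visit den → queue [library, pantry, closet, cellar, porch, workshop]
Visit library → queue [pantry, closet, cellar, porch, workshop]
Visit pantry; enqueue terrace → queue [closet, cellar, porch, workshop, terrace]
Visit closet → queue [cellar, porch, workshop, terrace]
Visit cellar; enqueue lab, attic → queue [porch, workshop, terrace, lab, attic]
Visit porch → queue [workshop, terrace, lab, attic]
Visit workshop → queue [terrace, lab, attic]
Visit terrace → queue [lab, attic]
Visit lab → queue [attic]
Visit attic → queue []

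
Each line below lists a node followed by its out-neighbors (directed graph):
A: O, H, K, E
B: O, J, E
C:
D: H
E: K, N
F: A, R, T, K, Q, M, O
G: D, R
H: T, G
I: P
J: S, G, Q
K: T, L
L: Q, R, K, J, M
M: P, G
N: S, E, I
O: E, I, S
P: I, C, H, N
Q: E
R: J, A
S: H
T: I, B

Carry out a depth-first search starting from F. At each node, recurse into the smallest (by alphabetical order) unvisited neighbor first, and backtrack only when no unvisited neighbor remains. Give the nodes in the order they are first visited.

F -> A -> E -> K -> L -> J -> G -> D -> H -> T -> B -> O -> I -> P -> C -> N -> S -> R -> Q -> M

Visit F
F → A
A → E
E → K
K → L
L → J
J → G
G → D
D → H
H → T
T → B
B → O
O → I
I → P
P → C
P → N
N → S
G → R
J → Q
L → M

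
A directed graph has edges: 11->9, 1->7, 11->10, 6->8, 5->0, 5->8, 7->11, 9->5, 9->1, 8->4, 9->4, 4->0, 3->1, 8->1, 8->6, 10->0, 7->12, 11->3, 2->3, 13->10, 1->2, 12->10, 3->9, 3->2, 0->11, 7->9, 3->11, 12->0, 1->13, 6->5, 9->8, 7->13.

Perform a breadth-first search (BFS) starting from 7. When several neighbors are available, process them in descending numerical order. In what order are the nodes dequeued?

Visit 7; enqueue 13, 12, 11, 9 → queue [13, 12, 11, 9]
Visit 13; enqueue 10 → queue [12, 11, 9, 10]
Visit 12; enqueue 0 → queue [11, 9, 10, 0]
Visit 11; enqueue 3 → queue [9, 10, 0, 3]
Visit 9; enqueue 8, 5, 4, 1 → queue [10, 0, 3, 8, 5, 4, 1]
Visit 10 → queue [0, 3, 8, 5, 4, 1]
Visit 0 → queue [3, 8, 5, 4, 1]
Visit 3; enqueue 2 → queue [8, 5, 4, 1, 2]
Visit 8; enqueue 6 → queue [5, 4, 1, 2, 6]
Visit 5 → queue [4, 1, 2, 6]
Visit 4 → queue [1, 2, 6]
Visit 1 → queue [2, 6]
Visit 2 → queue [6]
Visit 6 → queue []

7, 13, 12, 11, 9, 10, 0, 3, 8, 5, 4, 1, 2, 6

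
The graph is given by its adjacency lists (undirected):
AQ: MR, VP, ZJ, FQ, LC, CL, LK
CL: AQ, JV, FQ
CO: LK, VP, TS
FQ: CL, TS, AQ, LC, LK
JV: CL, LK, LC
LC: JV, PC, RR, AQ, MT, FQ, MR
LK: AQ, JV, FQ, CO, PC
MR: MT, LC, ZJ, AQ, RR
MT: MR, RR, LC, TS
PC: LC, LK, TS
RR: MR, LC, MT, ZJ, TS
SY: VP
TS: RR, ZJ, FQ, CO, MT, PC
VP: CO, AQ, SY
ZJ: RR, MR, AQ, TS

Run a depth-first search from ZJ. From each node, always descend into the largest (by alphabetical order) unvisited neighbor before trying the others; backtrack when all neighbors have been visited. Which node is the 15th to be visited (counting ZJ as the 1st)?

CO

Visit ZJ
ZJ → TS
TS → RR
RR → MT
MT → MR
MR → LC
LC → PC
PC → LK
LK → JV
JV → CL
CL → FQ
FQ → AQ
AQ → VP
VP → SY
VP → CO

Visit order: ZJ, TS, RR, MT, MR, LC, PC, LK, JV, CL, FQ, AQ, VP, SY, CO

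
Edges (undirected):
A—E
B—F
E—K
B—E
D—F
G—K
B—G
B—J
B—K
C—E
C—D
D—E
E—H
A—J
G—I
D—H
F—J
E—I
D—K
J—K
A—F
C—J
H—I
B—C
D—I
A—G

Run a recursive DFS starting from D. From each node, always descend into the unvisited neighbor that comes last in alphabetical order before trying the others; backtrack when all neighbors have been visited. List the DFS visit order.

Visit D
D → K
K → J
J → F
F → B
B → G
G → I
I → H
H → E
E → C
E → A

D, K, J, F, B, G, I, H, E, C, A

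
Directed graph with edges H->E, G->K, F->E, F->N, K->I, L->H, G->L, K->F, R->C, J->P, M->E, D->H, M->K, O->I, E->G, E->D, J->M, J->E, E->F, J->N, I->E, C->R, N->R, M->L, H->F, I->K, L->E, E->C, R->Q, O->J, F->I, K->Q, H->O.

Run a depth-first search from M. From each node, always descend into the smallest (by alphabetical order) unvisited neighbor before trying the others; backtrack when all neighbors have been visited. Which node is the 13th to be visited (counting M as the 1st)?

Visit M
M → E
E → C
C → R
R → Q
E → D
D → H
H → F
F → I
I → K
F → N
H → O
O → J
J → P
E → G
G → L

Visit order: M, E, C, R, Q, D, H, F, I, K, N, O, J, P, G, L

J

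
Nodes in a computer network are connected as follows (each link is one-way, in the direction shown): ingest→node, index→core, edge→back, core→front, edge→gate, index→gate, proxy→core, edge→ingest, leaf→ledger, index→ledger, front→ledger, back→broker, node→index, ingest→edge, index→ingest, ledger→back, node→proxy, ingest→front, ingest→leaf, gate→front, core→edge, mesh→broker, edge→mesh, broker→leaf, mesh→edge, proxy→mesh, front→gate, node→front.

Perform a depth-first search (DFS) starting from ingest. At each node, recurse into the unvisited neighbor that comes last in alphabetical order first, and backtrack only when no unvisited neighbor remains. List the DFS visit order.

ingest node proxy mesh edge gate front ledger back broker leaf core index

Visit ingest
ingest → node
node → proxy
proxy → mesh
mesh → edge
edge → gate
gate → front
front → ledger
ledger → back
back → broker
broker → leaf
proxy → core
node → index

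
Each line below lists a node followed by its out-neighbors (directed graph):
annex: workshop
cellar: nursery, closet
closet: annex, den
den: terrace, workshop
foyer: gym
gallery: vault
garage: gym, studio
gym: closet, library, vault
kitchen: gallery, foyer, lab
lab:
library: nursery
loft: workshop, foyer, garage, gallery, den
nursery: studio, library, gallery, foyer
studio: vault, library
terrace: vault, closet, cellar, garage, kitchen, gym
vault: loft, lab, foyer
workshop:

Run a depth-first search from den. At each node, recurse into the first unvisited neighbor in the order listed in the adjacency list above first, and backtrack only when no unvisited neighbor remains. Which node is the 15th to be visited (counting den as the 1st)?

Visit den
den → terrace
terrace → vault
vault → loft
loft → workshop
loft → foyer
foyer → gym
gym → closet
closet → annex
gym → library
library → nursery
nursery → studio
nursery → gallery
loft → garage
vault → lab
terrace → cellar
terrace → kitchen

Visit order: den, terrace, vault, loft, workshop, foyer, gym, closet, annex, library, nursery, studio, gallery, garage, lab, cellar, kitchen

lab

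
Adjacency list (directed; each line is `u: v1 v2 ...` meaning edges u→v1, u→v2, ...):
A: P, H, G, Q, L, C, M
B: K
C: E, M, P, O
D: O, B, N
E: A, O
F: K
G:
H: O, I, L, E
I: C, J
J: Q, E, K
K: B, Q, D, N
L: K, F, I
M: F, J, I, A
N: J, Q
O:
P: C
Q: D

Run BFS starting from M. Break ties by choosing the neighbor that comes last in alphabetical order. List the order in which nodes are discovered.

M, J, I, F, A, Q, K, E, C, P, L, H, G, D, N, B, O

Visit M; enqueue J, I, F, A → queue [J, I, F, A]
Visit J; enqueue Q, K, E → queue [I, F, A, Q, K, E]
Visit I; enqueue C → queue [F, A, Q, K, E, C]
Visit F → queue [A, Q, K, E, C]
Visit A; enqueue P, L, H, G → queue [Q, K, E, C, P, L, H, G]
Visit Q; enqueue D → queue [K, E, C, P, L, H, G, D]
Visit K; enqueue N, B → queue [E, C, P, L, H, G, D, N, B]
Visit E; enqueue O → queue [C, P, L, H, G, D, N, B, O]
Visit C → queue [P, L, H, G, D, N, B, O]
Visit P → queue [L, H, G, D, N, B, O]
Visit L → queue [H, G, D, N, B, O]
Visit H → queue [G, D, N, B, O]
Visit G → queue [D, N, B, O]
Visit D → queue [N, B, O]
Visit N → queue [B, O]
Visit B → queue [O]
Visit O → queue []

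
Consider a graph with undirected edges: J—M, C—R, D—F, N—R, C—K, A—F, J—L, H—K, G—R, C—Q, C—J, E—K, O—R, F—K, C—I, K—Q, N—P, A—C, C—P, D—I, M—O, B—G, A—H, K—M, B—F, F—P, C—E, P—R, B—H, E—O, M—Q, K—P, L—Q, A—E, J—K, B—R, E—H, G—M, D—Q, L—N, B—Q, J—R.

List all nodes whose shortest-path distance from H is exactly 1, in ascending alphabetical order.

A, B, E, K

Level 0: H
Level 1: A, B, E, K
Level 2: C, F, G, J, M, O, P, Q, R
Level 3: D, I, L, N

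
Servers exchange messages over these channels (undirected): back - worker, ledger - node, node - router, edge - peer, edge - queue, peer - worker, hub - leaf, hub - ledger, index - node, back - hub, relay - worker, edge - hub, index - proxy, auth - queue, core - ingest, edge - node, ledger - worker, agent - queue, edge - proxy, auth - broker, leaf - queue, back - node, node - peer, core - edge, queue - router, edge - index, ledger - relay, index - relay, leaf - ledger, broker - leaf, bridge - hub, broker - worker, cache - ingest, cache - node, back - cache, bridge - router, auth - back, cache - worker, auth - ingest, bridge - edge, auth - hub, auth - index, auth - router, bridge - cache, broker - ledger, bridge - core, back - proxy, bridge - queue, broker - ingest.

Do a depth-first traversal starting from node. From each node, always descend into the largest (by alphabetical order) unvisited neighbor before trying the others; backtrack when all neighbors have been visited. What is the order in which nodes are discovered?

Visit node
node → router
router → queue
queue → leaf
leaf → ledger
ledger → worker
worker → relay
relay → index
index → proxy
proxy → edge
edge → peer
edge → hub
hub → bridge
bridge → core
core → ingest
ingest → cache
cache → back
back → auth
auth → broker
queue → agent

node router queue leaf ledger worker relay index proxy edge peer hub bridge core ingest cache back auth broker agent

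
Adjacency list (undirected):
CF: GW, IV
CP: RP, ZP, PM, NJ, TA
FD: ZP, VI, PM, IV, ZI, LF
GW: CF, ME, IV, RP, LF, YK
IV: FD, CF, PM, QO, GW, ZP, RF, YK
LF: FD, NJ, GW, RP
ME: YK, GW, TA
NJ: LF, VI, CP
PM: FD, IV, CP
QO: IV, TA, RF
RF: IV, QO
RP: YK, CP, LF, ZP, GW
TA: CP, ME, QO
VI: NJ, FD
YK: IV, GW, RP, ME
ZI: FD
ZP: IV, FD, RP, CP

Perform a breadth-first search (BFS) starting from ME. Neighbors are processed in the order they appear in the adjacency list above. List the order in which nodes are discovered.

ME, YK, GW, TA, IV, RP, CF, LF, CP, QO, FD, PM, ZP, RF, NJ, VI, ZI

Visit ME; enqueue YK, GW, TA → queue [YK, GW, TA]
Visit YK; enqueue IV, RP → queue [GW, TA, IV, RP]
Visit GW; enqueue CF, LF → queue [TA, IV, RP, CF, LF]
Visit TA; enqueue CP, QO → queue [IV, RP, CF, LF, CP, QO]
Visit IV; enqueue FD, PM, ZP, RF → queue [RP, CF, LF, CP, QO, FD, PM, ZP, RF]
Visit RP → queue [CF, LF, CP, QO, FD, PM, ZP, RF]
Visit CF → queue [LF, CP, QO, FD, PM, ZP, RF]
Visit LF; enqueue NJ → queue [CP, QO, FD, PM, ZP, RF, NJ]
Visit CP → queue [QO, FD, PM, ZP, RF, NJ]
Visit QO → queue [FD, PM, ZP, RF, NJ]
Visit FD; enqueue VI, ZI → queue [PM, ZP, RF, NJ, VI, ZI]
Visit PM → queue [ZP, RF, NJ, VI, ZI]
Visit ZP → queue [RF, NJ, VI, ZI]
Visit RF → queue [NJ, VI, ZI]
Visit NJ → queue [VI, ZI]
Visit VI → queue [ZI]
Visit ZI → queue []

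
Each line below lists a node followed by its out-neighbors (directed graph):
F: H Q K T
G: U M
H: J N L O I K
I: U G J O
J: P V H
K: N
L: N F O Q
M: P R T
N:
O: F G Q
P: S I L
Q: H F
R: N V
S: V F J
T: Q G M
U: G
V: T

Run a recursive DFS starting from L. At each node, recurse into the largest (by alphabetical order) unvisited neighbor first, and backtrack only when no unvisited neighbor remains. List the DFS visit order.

L Q H O G U M T R V N P S J F K I

Visit L
L → Q
Q → H
H → O
O → G
G → U
G → M
M → T
M → R
R → V
R → N
M → P
P → S
S → J
S → F
F → K
P → I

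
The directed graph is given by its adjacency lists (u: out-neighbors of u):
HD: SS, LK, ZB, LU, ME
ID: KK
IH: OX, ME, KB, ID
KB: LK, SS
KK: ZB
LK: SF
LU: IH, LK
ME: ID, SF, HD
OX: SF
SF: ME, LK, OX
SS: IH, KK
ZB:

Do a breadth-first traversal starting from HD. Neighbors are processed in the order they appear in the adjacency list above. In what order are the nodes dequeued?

HD SS LK ZB LU ME IH KK SF ID OX KB

Visit HD; enqueue SS, LK, ZB, LU, ME → queue [SS, LK, ZB, LU, ME]
Visit SS; enqueue IH, KK → queue [LK, ZB, LU, ME, IH, KK]
Visit LK; enqueue SF → queue [ZB, LU, ME, IH, KK, SF]
Visit ZB → queue [LU, ME, IH, KK, SF]
Visit LU → queue [ME, IH, KK, SF]
Visit ME; enqueue ID → queue [IH, KK, SF, ID]
Visit IH; enqueue OX, KB → queue [KK, SF, ID, OX, KB]
Visit KK → queue [SF, ID, OX, KB]
Visit SF → queue [ID, OX, KB]
Visit ID → queue [OX, KB]
Visit OX → queue [KB]
Visit KB → queue []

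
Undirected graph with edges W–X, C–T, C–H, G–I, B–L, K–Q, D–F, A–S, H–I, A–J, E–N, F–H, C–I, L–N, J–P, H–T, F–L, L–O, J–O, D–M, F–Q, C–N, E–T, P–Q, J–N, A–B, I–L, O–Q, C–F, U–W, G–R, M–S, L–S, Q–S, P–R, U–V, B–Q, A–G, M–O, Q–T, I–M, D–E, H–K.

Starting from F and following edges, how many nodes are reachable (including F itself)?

20

BFS from F visits: F, C, D, H, L, Q, I, N, T, E, M, K, B, O, S, P, G, J, A, R
Reachable nodes: 20 of 24 total.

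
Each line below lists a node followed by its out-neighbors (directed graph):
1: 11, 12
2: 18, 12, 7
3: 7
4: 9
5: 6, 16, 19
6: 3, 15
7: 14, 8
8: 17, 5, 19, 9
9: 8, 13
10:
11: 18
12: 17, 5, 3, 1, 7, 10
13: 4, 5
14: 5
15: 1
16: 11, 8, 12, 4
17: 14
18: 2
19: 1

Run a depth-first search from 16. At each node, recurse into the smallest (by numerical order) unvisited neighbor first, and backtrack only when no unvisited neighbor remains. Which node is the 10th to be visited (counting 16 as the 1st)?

15

Visit 16
16 → 4
4 → 9
9 → 8
8 → 5
5 → 6
6 → 3
3 → 7
7 → 14
6 → 15
15 → 1
1 → 11
11 → 18
18 → 2
2 → 12
12 → 10
12 → 17
5 → 19
9 → 13

Visit order: 16, 4, 9, 8, 5, 6, 3, 7, 14, 15, 1, 11, 18, 2, 12, 10, 17, 19, 13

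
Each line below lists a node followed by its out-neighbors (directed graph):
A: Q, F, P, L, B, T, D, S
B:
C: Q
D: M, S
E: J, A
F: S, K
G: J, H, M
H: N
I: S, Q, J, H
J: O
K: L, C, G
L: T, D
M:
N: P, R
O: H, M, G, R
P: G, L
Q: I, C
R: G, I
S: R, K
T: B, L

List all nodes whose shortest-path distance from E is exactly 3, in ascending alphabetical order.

Level 0: E
Level 1: A, J
Level 2: B, D, F, L, O, P, Q, S, T
Level 3: C, G, H, I, K, M, R
Level 4: N

C, G, H, I, K, M, R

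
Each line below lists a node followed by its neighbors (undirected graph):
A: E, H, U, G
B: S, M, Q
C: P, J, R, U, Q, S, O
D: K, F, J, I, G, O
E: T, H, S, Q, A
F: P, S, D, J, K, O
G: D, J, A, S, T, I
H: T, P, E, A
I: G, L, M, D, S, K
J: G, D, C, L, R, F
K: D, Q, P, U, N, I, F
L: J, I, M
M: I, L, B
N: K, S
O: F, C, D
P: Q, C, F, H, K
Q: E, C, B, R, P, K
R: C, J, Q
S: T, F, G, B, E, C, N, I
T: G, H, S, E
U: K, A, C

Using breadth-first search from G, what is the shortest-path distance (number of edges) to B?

2

Level 0: G
Level 1: A, D, I, J, S, T
Level 2: B, C, E, F, H, K, L, M, N, O, R, U
Level 3: P, Q
B first appears at level 2.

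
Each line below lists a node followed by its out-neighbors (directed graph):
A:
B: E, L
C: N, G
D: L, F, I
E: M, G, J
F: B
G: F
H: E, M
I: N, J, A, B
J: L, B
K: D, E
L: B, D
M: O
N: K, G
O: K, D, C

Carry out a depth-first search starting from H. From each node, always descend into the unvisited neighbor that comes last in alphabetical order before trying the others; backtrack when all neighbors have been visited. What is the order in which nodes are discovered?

Visit H
H → M
M → O
O → K
K → E
E → J
J → L
L → D
D → I
I → N
N → G
G → F
F → B
I → A
O → C

H → M → O → K → E → J → L → D → I → N → G → F → B → A → C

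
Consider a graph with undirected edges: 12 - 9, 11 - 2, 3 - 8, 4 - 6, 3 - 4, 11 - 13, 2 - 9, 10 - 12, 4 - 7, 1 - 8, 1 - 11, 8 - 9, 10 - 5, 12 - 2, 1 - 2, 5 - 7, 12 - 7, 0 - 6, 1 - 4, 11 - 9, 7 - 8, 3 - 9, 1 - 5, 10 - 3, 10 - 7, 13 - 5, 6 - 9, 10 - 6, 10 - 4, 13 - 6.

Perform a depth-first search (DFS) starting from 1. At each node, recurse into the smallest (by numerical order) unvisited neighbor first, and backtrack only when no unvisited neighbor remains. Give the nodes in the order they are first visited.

Visit 1
1 → 2
2 → 9
9 → 3
3 → 4
4 → 6
6 → 0
6 → 10
10 → 5
5 → 7
7 → 8
7 → 12
5 → 13
13 → 11

1 2 9 3 4 6 0 10 5 7 8 12 13 11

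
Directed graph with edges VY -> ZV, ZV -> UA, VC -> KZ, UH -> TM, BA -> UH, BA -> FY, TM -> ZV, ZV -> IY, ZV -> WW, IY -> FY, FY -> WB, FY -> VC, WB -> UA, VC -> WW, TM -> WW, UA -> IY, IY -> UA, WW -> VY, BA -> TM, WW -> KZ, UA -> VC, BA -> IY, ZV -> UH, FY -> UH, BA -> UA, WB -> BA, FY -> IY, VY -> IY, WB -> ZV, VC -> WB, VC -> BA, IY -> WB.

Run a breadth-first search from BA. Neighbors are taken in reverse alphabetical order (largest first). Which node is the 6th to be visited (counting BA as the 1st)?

Visit BA; enqueue UH, UA, TM, IY, FY → queue [UH, UA, TM, IY, FY]
Visit UH → queue [UA, TM, IY, FY]
Visit UA; enqueue VC → queue [TM, IY, FY, VC]
Visit TM; enqueue ZV, WW → queue [IY, FY, VC, ZV, WW]
Visit IY; enqueue WB → queue [FY, VC, ZV, WW, WB]
Visit FY → queue [VC, ZV, WW, WB]
Visit VC; enqueue KZ → queue [ZV, WW, WB, KZ]
Visit ZV → queue [WW, WB, KZ]
Visit WW; enqueue VY → queue [WB, KZ, VY]
Visit WB → queue [KZ, VY]
Visit KZ → queue [VY]
Visit VY → queue []

Visit order: BA, UH, UA, TM, IY, FY, VC, ZV, WW, WB, KZ, VY

FY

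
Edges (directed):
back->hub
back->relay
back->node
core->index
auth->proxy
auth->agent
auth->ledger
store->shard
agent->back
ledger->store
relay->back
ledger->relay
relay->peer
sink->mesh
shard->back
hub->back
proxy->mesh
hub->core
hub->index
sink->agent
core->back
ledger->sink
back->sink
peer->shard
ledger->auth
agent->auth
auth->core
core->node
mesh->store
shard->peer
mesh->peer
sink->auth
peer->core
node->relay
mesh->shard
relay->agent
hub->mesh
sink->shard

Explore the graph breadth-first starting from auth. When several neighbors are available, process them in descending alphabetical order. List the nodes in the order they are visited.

auth, proxy, ledger, core, agent, mesh, store, sink, relay, node, index, back, shard, peer, hub

Visit auth; enqueue proxy, ledger, core, agent → queue [proxy, ledger, core, agent]
Visit proxy; enqueue mesh → queue [ledger, core, agent, mesh]
Visit ledger; enqueue store, sink, relay → queue [core, agent, mesh, store, sink, relay]
Visit core; enqueue node, index, back → queue [agent, mesh, store, sink, relay, node, index, back]
Visit agent → queue [mesh, store, sink, relay, node, index, back]
Visit mesh; enqueue shard, peer → queue [store, sink, relay, node, index, back, shard, peer]
Visit store → queue [sink, relay, node, index, back, shard, peer]
Visit sink → queue [relay, node, index, back, shard, peer]
Visit relay → queue [node, index, back, shard, peer]
Visit node → queue [index, back, shard, peer]
Visit index → queue [back, shard, peer]
Visit back; enqueue hub → queue [shard, peer, hub]
Visit shard → queue [peer, hub]
Visit peer → queue [hub]
Visit hub → queue []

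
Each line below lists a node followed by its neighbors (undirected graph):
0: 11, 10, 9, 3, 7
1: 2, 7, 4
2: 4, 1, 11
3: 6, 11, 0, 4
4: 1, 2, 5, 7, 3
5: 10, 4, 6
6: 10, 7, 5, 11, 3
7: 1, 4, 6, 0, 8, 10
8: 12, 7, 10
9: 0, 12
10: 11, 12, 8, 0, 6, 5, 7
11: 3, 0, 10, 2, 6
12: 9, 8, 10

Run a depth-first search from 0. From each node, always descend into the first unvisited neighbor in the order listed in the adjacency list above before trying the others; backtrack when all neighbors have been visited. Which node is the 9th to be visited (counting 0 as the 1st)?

Visit 0
0 → 11
11 → 3
3 → 6
6 → 10
10 → 12
12 → 9
12 → 8
8 → 7
7 → 1
1 → 2
2 → 4
4 → 5

Visit order: 0, 11, 3, 6, 10, 12, 9, 8, 7, 1, 2, 4, 5

7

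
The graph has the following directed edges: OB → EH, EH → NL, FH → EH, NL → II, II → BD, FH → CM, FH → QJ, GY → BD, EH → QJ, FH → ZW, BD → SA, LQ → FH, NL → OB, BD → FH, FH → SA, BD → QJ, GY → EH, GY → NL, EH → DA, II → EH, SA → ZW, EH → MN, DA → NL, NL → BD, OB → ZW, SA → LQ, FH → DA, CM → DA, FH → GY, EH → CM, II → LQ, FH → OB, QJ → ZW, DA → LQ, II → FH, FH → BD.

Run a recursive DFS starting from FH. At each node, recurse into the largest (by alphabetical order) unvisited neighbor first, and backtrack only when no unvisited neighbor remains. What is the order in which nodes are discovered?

Visit FH
FH → ZW
FH → SA
SA → LQ
FH → QJ
FH → OB
OB → EH
EH → NL
NL → II
II → BD
EH → MN
EH → DA
EH → CM
FH → GY

FH, ZW, SA, LQ, QJ, OB, EH, NL, II, BD, MN, DA, CM, GY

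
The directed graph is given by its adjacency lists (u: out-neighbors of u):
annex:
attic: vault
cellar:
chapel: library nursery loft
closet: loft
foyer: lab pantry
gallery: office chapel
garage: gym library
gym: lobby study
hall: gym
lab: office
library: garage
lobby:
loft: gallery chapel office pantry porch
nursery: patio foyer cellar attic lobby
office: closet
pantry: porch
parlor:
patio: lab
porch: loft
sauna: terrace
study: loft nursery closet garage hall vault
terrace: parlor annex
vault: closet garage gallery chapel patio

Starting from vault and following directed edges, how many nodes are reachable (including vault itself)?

20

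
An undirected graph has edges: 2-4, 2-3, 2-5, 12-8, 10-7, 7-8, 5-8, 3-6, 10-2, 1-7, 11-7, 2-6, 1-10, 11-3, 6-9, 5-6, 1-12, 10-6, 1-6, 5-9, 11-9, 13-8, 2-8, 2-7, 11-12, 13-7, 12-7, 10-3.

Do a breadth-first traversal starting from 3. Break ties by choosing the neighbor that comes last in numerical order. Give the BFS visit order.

3 11 10 6 2 12 9 7 1 5 8 4 13

Visit 3; enqueue 11, 10, 6, 2 → queue [11, 10, 6, 2]
Visit 11; enqueue 12, 9, 7 → queue [10, 6, 2, 12, 9, 7]
Visit 10; enqueue 1 → queue [6, 2, 12, 9, 7, 1]
Visit 6; enqueue 5 → queue [2, 12, 9, 7, 1, 5]
Visit 2; enqueue 8, 4 → queue [12, 9, 7, 1, 5, 8, 4]
Visit 12 → queue [9, 7, 1, 5, 8, 4]
Visit 9 → queue [7, 1, 5, 8, 4]
Visit 7; enqueue 13 → queue [1, 5, 8, 4, 13]
Visit 1 → queue [5, 8, 4, 13]
Visit 5 → queue [8, 4, 13]
Visit 8 → queue [4, 13]
Visit 4 → queue [13]
Visit 13 → queue []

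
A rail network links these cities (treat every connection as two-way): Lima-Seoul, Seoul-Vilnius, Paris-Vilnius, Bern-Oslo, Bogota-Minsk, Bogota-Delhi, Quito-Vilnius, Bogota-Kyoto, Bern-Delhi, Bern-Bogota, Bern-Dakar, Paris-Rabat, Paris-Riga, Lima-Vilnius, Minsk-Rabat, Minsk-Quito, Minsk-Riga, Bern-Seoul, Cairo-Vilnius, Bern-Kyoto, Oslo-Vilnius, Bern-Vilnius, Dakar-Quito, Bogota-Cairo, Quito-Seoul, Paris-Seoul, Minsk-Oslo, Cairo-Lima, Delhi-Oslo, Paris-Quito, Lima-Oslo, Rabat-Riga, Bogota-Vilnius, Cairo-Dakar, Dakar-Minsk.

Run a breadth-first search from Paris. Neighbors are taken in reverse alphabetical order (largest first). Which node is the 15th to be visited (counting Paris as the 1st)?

Visit Paris; enqueue Vilnius, Seoul, Riga, Rabat, Quito → queue [Vilnius, Seoul, Riga, Rabat, Quito]
Visit Vilnius; enqueue Oslo, Lima, Cairo, Bogota, Bern → queue [Seoul, Riga, Rabat, Quito, Oslo, Lima, Cairo, Bogota, Bern]
Visit Seoul → queue [Riga, Rabat, Quito, Oslo, Lima, Cairo, Bogota, Bern]
Visit Riga; enqueue Minsk → queue [Rabat, Quito, Oslo, Lima, Cairo, Bogota, Bern, Minsk]
Visit Rabat → queue [Quito, Oslo, Lima, Cairo, Bogota, Bern, Minsk]
Visit Quito; enqueue Dakar → queue [Oslo, Lima, Cairo, Bogota, Bern, Minsk, Dakar]
Visit Oslo; enqueue Delhi → queue [Lima, Cairo, Bogota, Bern, Minsk, Dakar, Delhi]
Visit Lima → queue [Cairo, Bogota, Bern, Minsk, Dakar, Delhi]
Visit Cairo → queue [Bogota, Bern, Minsk, Dakar, Delhi]
Visit Bogota; enqueue Kyoto → queue [Bern, Minsk, Dakar, Delhi, Kyoto]
Visit Bern → queue [Minsk, Dakar, Delhi, Kyoto]
Visit Minsk → queue [Dakar, Delhi, Kyoto]
Visit Dakar → queue [Delhi, Kyoto]
Visit Delhi → queue [Kyoto]
Visit Kyoto → queue []

Visit order: Paris, Vilnius, Seoul, Riga, Rabat, Quito, Oslo, Lima, Cairo, Bogota, Bern, Minsk, Dakar, Delhi, Kyoto

Kyoto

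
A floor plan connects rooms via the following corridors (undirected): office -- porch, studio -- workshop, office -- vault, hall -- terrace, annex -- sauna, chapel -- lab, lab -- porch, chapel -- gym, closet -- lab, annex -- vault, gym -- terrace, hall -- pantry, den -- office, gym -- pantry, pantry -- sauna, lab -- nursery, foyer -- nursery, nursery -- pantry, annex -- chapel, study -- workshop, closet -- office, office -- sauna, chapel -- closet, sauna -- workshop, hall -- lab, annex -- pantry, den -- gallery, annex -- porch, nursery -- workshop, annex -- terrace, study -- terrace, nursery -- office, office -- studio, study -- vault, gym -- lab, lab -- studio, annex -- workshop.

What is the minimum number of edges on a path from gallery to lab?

4

Level 0: gallery
Level 1: den
Level 2: office
Level 3: closet, nursery, porch, sauna, studio, vault
Level 4: annex, chapel, foyer, lab, pantry, study, workshop
Level 5: gym, hall, terrace
lab first appears at level 4.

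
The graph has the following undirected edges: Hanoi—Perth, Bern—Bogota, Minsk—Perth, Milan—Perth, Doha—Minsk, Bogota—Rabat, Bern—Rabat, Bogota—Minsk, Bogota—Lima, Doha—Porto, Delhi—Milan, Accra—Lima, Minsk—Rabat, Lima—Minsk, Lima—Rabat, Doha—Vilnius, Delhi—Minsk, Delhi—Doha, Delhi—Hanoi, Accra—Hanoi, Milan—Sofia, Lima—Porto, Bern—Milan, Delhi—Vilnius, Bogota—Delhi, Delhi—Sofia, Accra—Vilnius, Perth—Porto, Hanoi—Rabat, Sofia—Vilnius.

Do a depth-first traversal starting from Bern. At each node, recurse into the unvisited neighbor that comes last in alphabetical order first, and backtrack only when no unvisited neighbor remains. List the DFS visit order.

Bern, Rabat, Minsk, Perth, Porto, Lima, Bogota, Delhi, Vilnius, Sofia, Milan, Doha, Accra, Hanoi

Visit Bern
Bern → Rabat
Rabat → Minsk
Minsk → Perth
Perth → Porto
Porto → Lima
Lima → Bogota
Bogota → Delhi
Delhi → Vilnius
Vilnius → Sofia
Sofia → Milan
Vilnius → Doha
Vilnius → Accra
Accra → Hanoi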